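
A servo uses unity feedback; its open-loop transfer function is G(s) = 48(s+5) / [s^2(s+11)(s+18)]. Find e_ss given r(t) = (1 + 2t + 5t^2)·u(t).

Two free integrators in G(s): this is a type 2 system. Treating each term separately:
  • 1: tracked with zero error.
  • 2t: tracked with zero error.
  • 5t^2: e_ss = 10/K_a with K_a=40/33 → 8.25.
Total e_ss = 8.25.

8.25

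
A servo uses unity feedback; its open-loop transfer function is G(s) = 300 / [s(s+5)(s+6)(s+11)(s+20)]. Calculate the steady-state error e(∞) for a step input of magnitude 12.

0

System type = 1 (one pole at s=0).
K_p = ∞ for a type-1 system; e_ss to a step is zero.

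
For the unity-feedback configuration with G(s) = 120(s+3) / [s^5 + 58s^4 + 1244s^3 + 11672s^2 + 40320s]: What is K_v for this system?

Factoring s from the denominator leaves a polynomial with constant term 40320, so the system is type 1.
K_v = lim_{s→0} s·G(s) = 120·3 / 40320 = 1/112.

1/112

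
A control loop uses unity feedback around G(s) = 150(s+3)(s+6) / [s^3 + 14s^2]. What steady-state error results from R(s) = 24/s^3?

28/225

The denominator has no term below 14s^2 — 2 poles at s=0, type 2.
K_a = lim_{s→0} s^2·G(s) = 150·3·6 / 14 = 1350/7.
r(t) = 12t^2 gives R(s) = 24/s^3.
e_ss = 24/K_a = 24/(1350/7) = 28/225.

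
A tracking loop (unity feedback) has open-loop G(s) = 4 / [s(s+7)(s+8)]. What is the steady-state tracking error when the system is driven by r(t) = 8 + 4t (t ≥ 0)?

G(s) has one factor of s in the denominator, so the system is type 1. By superposition:
  • 8: tracked with zero error.
  • 4t: e_ss = 4/K_v with K_v=1/14 → 56.
Total e_ss = 56.

56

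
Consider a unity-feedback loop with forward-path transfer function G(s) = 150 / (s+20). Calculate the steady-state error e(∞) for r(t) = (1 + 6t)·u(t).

infinity

The open loop has no poles at the origin → type 0 system. Taking each input component in turn:
  • 1: e_ss = 1/(1+K_p) with K_p=7.5 → 2/17.
  • 6t: a type-0 system cannot track it, e_ss → ∞.
The unbounded component dominates.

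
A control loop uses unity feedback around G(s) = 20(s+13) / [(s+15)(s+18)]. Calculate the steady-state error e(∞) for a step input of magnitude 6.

The open loop has no poles at the origin → type 0 system.
K_p = lim_{s→0} G(s) = 20·13 / (15·18) = 26/27.
e_ss = 6/(1 + K_p) = 6/(53/27) = 162/53.

162/53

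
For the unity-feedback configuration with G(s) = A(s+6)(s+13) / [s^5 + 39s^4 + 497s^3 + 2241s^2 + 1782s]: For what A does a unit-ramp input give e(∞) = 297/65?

5

Factoring s from the denominator leaves a polynomial with constant term 1782, so the system is type 1.
K_v = lim_{s→0} s·G(s) = A·6·13 / 1782 = (13/297)·A.
e_ss = 1/K_v = 297/65 ⇒ K_v = 65/297 ⇒ A = (65/297)/(13/297) = 5.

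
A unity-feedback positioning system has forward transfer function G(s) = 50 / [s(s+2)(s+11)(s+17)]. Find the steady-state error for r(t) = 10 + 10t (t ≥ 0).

74.8

G(s) has one factor of s in the denominator, so the system is type 1. Taking each input component in turn:
  • 10: tracked with zero error.
  • 10t: e_ss = 10/K_v with K_v=25/187 → 74.8.
Total e_ss = 74.8.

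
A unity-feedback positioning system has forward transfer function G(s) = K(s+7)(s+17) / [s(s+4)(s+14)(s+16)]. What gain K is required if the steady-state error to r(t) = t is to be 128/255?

The open loop has one pole at the origin → type 1 system.
K_v = lim_{s→0} s·G(s) = K·7·17 / (4·14·16) = (17/128)·K.
e_ss = 1/K_v = 128/255 ⇒ K_v = 255/128 ⇒ K = (255/128)/(17/128) = 15.

15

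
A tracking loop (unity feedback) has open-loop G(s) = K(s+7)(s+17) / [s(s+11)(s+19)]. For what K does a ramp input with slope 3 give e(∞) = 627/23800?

System type = 1 (one pole at s=0).
K_v = lim_{s→0} s·G(s) = K·7·17 / (11·19) = (119/209)·K.
e_ss = 3/K_v = 627/23800 ⇒ K_v = 23800/209 ⇒ K = (23800/209)/(119/209) = 200.

200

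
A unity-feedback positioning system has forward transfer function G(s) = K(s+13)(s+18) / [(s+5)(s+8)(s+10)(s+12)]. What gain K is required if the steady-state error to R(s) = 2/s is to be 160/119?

10

System type = 0 (no poles at s=0).
K_p = lim_{s→0} G(s) = K·13·18 / (5·8·10·12) = (39/800)·K.
e_ss = 2/(1 + K_p) = 160/119 ⇒ 1 + (39/800)·K = 1.4875 ⇒ K = 10.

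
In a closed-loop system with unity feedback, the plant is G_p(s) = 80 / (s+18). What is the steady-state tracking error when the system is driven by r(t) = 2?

18/49

System type = 0 (no poles at s=0).
K_p = lim_{s→0} G_p(s) = 80 / (18) = 40/9.
e_ss = 2/(1 + K_p) = 2/(49/9) = 18/49.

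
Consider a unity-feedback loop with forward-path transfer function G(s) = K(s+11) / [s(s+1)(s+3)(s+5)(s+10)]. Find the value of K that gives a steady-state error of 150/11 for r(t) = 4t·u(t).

4

G(s) has one factor of s in the denominator, so the system is type 1.
K_v = lim_{s→0} s·G(s) = K·11 / (1·3·5·10) = (11/150)·K.
e_ss = 4/K_v = 150/11 ⇒ K_v = 22/75 ⇒ K = (22/75)/(11/150) = 4.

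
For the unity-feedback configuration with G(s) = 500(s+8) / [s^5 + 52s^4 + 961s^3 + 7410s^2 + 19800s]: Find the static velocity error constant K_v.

20/99

The denominator has no term below 19800s — 1 pole at s=0, type 1.
K_v = lim_{s→0} s·G(s) = 500·8 / 19800 = 20/99.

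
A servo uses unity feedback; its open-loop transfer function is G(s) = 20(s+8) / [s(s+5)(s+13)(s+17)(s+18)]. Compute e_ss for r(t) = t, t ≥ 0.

System type = 1 (one pole at s=0).
K_v = lim_{s→0} s·G(s) = 20·8 / (5·13·17·18) = 16/1989.
e_ss = 1/K_v = 1/(16/1989) = 124.3125.

124.3125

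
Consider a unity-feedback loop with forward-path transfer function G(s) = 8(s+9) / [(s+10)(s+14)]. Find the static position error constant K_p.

18/35

The open loop has no poles at the origin → type 0 system.
K_p = lim_{s→0} G(s) = 8·9 / (10·14) = 18/35.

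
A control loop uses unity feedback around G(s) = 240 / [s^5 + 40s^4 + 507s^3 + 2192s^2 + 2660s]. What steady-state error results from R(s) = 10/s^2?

Lowest-order denominator term is 2660s, so the open loop has 1 pole at the origin → type 1 system.
K_v = lim_{s→0} s·G(s) = 240 / 2660 = 12/133.
e_ss = 10/K_v = 10/(12/133) = 665/6.

665/6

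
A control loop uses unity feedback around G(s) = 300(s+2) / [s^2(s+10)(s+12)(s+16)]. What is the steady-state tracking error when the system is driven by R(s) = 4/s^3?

The open loop has two poles at the origin → type 2 system.
K_a = lim_{s→0} s^2·G(s) = 300·2 / (10·12·16) = 0.3125.
r(t) = 2t^2 gives R(s) = 4/s^3.
e_ss = 4/K_a = 4/0.3125 = 12.8.

12.8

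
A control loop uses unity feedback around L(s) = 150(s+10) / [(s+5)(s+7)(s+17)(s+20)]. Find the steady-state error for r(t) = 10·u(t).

595/67

L(s) has no factors of s in the denominator, so the system is type 0.
K_p = lim_{s→0} L(s) = 150·10 / (5·7·17·20) = 15/119.
e_ss = 10/(1 + K_p) = 10/(134/119) = 595/67.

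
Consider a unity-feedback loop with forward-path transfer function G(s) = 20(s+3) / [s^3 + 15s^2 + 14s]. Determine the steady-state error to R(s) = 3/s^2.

The denominator has no term below 14s — 1 pole at s=0, type 1.
K_v = lim_{s→0} s·G(s) = 20·3 / 14 = 30/7.
e_ss = 3/K_v = 3/(30/7) = 0.7.

0.7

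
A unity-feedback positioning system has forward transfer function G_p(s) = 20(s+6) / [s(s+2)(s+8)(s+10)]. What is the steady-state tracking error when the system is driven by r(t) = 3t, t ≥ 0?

G_p(s) has one factor of s in the denominator, so the system is type 1.
K_v = lim_{s→0} s·G_p(s) = 20·6 / (2·8·10) = 0.75.
e_ss = 3/K_v = 3/0.75 = 4.

4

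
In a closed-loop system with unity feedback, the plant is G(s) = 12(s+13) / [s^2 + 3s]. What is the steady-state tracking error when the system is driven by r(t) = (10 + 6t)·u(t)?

Lowest-order denominator term is 3s, so the open loop has 1 pole at the origin → type 1 system. By superposition:
  • 10: tracked with zero error.
  • 6t: e_ss = 6/K_v with K_v=52 → 3/26.
Total e_ss = 3/26.

3/26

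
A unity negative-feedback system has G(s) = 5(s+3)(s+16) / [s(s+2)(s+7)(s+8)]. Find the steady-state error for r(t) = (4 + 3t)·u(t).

The open loop has one pole at the origin → type 1 system. Treating each term separately:
  • 4: tracked with zero error.
  • 3t: e_ss = 3/K_v with K_v=15/7 → 1.4.
Total e_ss = 1.4.

1.4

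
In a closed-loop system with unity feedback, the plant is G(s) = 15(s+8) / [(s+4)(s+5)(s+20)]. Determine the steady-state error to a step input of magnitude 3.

G(s) has no factors of s in the denominator, so the system is type 0.
K_p = lim_{s→0} G(s) = 15·8 / (4·5·20) = 0.3.
e_ss = 3/(1 + K_p) = 3/1.3 = 30/13.

30/13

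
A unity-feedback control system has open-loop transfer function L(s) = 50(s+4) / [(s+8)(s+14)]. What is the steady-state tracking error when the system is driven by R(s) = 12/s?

L(s) has no factors of s in the denominator, so the system is type 0.
K_p = lim_{s→0} L(s) = 50·4 / (8·14) = 25/14.
e_ss = 12/(1 + K_p) = 12/(39/14) = 56/13.

56/13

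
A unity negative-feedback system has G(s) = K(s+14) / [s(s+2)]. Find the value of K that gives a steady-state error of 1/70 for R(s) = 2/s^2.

20

G(s) has one factor of s in the denominator, so the system is type 1.
K_v = lim_{s→0} s·G(s) = K·14 / (2) = 7·K.
e_ss = 2/K_v = 1/70 ⇒ K_v = 140 ⇒ K = 140/7 = 20.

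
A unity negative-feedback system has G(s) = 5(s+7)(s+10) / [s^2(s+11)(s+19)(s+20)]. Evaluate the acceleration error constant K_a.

35/418

System type = 2 (two poles at s=0).
K_a = lim_{s→0} s^2·G(s) = 5·7·10 / (11·19·20) = 35/418.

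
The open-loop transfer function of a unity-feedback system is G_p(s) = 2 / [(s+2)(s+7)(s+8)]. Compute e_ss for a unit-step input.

G_p(s) has no factors of s in the denominator, so the system is type 0.
K_p = lim_{s→0} G_p(s) = 2 / (2·7·8) = 1/56.
e_ss = 1/(1 + K_p) = 1/(57/56) = 56/57.

56/57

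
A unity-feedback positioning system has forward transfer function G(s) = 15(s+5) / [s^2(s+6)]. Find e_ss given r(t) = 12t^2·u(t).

1.92

G(s) has two factors of s in the denominator, so the system is type 2.
K_a = lim_{s→0} s^2·G(s) = 15·5 / (6) = 12.5.
r(t) = 12t^2 gives R(s) = 24/s^3.
e_ss = 24/K_a = 24/12.5 = 1.92.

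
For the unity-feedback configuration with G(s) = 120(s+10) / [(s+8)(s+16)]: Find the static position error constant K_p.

9.375

The open loop has no poles at the origin → type 0 system.
K_p = lim_{s→0} G(s) = 120·10 / (8·16) = 9.375.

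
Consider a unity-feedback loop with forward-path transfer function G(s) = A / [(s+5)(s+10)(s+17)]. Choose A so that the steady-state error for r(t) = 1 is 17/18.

50

No free integrators in G(s): this is a type 0 system.
K_p = lim_{s→0} G(s) = A / (5·10·17) = (1/850)·A.
e_ss = 1/(1 + K_p) = 17/18 ⇒ 1 + (1/850)·A = 18/17 ⇒ A = 50.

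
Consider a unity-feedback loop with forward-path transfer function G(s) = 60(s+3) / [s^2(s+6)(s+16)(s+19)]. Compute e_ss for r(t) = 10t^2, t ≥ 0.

Two free integrators in G(s): this is a type 2 system.
K_a = lim_{s→0} s^2·G(s) = 60·3 / (6·16·19) = 15/152.
r(t) = 10t^2 gives R(s) = 20/s^3.
e_ss = 20/K_a = 20/(15/152) = 608/3.

608/3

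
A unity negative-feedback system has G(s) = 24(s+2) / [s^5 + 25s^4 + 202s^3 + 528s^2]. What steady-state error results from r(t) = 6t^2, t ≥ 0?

132

Factoring s^2 from the denominator leaves a polynomial with constant term 528, so the system is type 2.
K_a = lim_{s→0} s^2·G(s) = 24·2 / 528 = 1/11.
r(t) = 6t^2 gives R(s) = 12/s^3.
e_ss = 12/K_a = 12/(1/11) = 132.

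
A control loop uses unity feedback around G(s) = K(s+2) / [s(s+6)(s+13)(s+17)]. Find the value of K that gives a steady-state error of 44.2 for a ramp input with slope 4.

The open loop has one pole at the origin → type 1 system.
K_v = lim_{s→0} s·G(s) = K·2 / (6·13·17) = (1/663)·K.
e_ss = 4/K_v = 44.2 ⇒ K_v = 20/221 ⇒ K = (20/221)/(1/663) = 60.

60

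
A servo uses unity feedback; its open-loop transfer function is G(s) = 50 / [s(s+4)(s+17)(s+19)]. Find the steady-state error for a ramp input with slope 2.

One free integrator in G(s): this is a type 1 system.
K_v = lim_{s→0} s·G(s) = 50 / (4·17·19) = 25/646.
e_ss = 2/K_v = 2/(25/646) = 51.68.

51.68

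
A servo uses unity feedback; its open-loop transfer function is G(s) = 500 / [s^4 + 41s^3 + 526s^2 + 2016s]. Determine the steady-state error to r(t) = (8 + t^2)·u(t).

infinity

Lowest-order denominator term is 2016s, so the open loop has 1 pole at the origin → type 1 system. Taking each input component in turn:
  • 8: tracked with zero error.
  • t^2: a type-1 system cannot track it, e_ss → ∞.
The unbounded component dominates.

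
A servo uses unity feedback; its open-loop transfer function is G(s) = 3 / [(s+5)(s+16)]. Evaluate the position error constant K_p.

0.0375

G(s) has no factors of s in the denominator, so the system is type 0.
K_p = lim_{s→0} G(s) = 3 / (5·16) = 0.0375.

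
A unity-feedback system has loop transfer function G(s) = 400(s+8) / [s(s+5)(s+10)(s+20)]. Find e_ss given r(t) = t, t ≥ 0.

0.3125

G(s) has one factor of s in the denominator, so the system is type 1.
K_v = lim_{s→0} s·G(s) = 400·8 / (5·10·20) = 3.2.
e_ss = 1/K_v = 1/3.2 = 0.3125.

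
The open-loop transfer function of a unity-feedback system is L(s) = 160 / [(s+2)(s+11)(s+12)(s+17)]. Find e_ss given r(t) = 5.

2805/581

The open loop has no poles at the origin → type 0 system.
K_p = lim_{s→0} L(s) = 160 / (2·11·12·17) = 20/561.
e_ss = 5/(1 + K_p) = 5/(581/561) = 2805/581.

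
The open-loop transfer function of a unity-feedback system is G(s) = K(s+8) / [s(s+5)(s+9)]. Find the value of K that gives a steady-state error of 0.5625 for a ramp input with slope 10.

G(s) has one factor of s in the denominator, so the system is type 1.
K_v = lim_{s→0} s·G(s) = K·8 / (5·9) = (8/45)·K.
e_ss = 10/K_v = 0.5625 ⇒ K_v = 160/9 ⇒ K = (160/9)/(8/45) = 100.

100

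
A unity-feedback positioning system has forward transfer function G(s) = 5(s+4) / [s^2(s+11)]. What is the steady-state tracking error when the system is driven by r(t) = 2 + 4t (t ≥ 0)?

The open loop has two poles at the origin → type 2 system. By superposition:
  • 2: tracked with zero error.
  • 4t: tracked with zero error.
Total e_ss = 0.

0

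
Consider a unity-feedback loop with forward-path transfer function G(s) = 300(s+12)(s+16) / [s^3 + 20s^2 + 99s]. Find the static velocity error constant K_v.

The denominator has no term below 99s — 1 pole at s=0, type 1.
K_v = lim_{s→0} s·G(s) = 300·12·16 / 99 = 6400/11.

6400/11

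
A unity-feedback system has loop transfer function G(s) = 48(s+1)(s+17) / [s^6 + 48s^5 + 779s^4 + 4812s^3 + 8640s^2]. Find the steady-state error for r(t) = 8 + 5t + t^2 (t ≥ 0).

360/17

The denominator has no term below 8640s^2 — 2 poles at s=0, type 2. Taking each input component in turn:
  • 8: tracked with zero error.
  • 5t: tracked with zero error.
  • t^2: e_ss = 2/K_a with K_a=17/180 → 360/17.
Total e_ss = 360/17.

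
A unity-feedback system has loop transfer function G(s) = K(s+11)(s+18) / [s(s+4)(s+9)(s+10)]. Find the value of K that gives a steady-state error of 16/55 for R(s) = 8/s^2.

System type = 1 (one pole at s=0).
K_v = lim_{s→0} s·G(s) = K·11·18 / (4·9·10) = 0.55·K.
e_ss = 8/K_v = 16/55 ⇒ K_v = 27.5 ⇒ K = 27.5/0.55 = 50.

50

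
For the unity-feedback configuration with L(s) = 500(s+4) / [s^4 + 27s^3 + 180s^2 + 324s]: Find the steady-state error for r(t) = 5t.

0.81

The denominator has no term below 324s — 1 pole at s=0, type 1.
K_v = lim_{s→0} s·L(s) = 500·4 / 324 = 500/81.
e_ss = 5/K_v = 5/(500/81) = 0.81.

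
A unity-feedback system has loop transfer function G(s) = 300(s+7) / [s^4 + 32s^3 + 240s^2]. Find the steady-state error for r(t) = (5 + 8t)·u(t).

0

Lowest-order denominator term is 240s^2, so the open loop has 2 poles at the origin → type 2 system. By superposition:
  • 5: tracked with zero error.
  • 8t: tracked with zero error.
Total e_ss = 0.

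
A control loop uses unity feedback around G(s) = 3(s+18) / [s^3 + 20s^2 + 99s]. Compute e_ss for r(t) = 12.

Lowest-order denominator term is 99s, so the open loop has 1 pole at the origin → type 1 system.
A type-1 system has K_p = ∞, so it tracks a step input with zero steady-state error.

0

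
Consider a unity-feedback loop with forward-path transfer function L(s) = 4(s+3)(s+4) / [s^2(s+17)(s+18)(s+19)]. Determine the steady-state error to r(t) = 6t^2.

1453.5

The open loop has two poles at the origin → type 2 system.
K_a = lim_{s→0} s^2·L(s) = 4·3·4 / (17·18·19) = 8/969.
r(t) = 6t^2 gives R(s) = 12/s^3.
e_ss = 12/K_a = 12/(8/969) = 1453.5.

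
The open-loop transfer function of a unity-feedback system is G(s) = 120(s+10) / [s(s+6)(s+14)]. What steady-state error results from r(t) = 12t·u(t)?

System type = 1 (one pole at s=0).
K_v = lim_{s→0} s·G(s) = 120·10 / (6·14) = 100/7.
e_ss = 12/K_v = 12/(100/7) = 0.84.

0.84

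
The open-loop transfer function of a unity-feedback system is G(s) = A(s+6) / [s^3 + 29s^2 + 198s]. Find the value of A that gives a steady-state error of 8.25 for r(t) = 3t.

Lowest-order denominator term is 198s, so the open loop has 1 pole at the origin → type 1 system.
K_v = lim_{s→0} s·G(s) = A·6 / 198 = (1/33)·A.
e_ss = 3/K_v = 8.25 ⇒ K_v = 4/11 ⇒ A = (4/11)/(1/33) = 12.

12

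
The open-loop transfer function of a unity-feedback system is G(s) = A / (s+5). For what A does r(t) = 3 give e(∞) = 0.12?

The open loop has no poles at the origin → type 0 system.
K_p = lim_{s→0} G(s) = A / (5) = 0.2·A.
e_ss = 3/(1 + K_p) = 0.12 ⇒ 1 + 0.2·A = 25 ⇒ A = 120.

120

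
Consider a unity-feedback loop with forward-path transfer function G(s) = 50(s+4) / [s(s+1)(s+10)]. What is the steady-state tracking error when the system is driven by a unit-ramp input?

0.05

System type = 1 (one pole at s=0).
K_v = lim_{s→0} s·G(s) = 50·4 / (1·10) = 20.
e_ss = 1/K_v = 1/20 = 0.05.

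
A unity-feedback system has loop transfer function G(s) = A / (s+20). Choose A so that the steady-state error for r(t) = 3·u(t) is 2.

10

No free integrators in G(s): this is a type 0 system.
K_p = lim_{s→0} G(s) = A / (20) = 0.05·A.
e_ss = 3/(1 + K_p) = 2 ⇒ 1 + 0.05·A = 1.5 ⇒ A = 10.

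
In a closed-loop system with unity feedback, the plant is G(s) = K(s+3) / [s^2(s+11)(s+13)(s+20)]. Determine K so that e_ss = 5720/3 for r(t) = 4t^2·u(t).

4

The open loop has two poles at the origin → type 2 system.
K_a = lim_{s→0} s^2·G(s) = K·3 / (11·13·20) = (3/2860)·K.
e_ss = 8/K_a = 5720/3 ⇒ K_a = 3/715 ⇒ K = (3/715)/(3/2860) = 4.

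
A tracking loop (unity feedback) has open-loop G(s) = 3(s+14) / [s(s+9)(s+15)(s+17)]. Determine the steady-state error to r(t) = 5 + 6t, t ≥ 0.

System type = 1 (one pole at s=0). Taking each input component in turn:
  • 5: tracked with zero error.
  • 6t: e_ss = 6/K_v with K_v=14/765 → 2295/7.
Total e_ss = 2295/7.

2295/7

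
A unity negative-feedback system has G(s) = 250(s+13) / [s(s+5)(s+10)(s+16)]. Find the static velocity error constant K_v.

4.0625

The open loop has one pole at the origin → type 1 system.
K_v = lim_{s→0} s·G(s) = 250·13 / (5·10·16) = 4.0625.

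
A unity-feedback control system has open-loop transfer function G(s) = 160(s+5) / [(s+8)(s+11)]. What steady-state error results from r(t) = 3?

G(s) has no factors of s in the denominator, so the system is type 0.
K_p = lim_{s→0} G(s) = 160·5 / (8·11) = 100/11.
e_ss = 3/(1 + K_p) = 3/(111/11) = 11/37.

11/37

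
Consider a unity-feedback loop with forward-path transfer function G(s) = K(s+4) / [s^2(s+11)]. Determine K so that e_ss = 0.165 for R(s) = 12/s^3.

200

Two free integrators in G(s): this is a type 2 system.
K_a = lim_{s→0} s^2·G(s) = K·4 / (11) = (4/11)·K.
e_ss = 12/K_a = 0.165 ⇒ K_a = 800/11 ⇒ K = (800/11)/(4/11) = 200.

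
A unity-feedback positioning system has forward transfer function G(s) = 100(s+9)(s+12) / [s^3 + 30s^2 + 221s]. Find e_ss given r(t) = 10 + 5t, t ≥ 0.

Lowest-order denominator term is 221s, so the open loop has 1 pole at the origin → type 1 system. By superposition:
  • 10: tracked with zero error.
  • 5t: e_ss = 5/K_v with K_v=10800/221 → 221/2160.
Total e_ss = 221/2160.

221/2160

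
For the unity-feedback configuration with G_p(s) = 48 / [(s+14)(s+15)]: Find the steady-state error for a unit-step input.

System type = 0 (no poles at s=0).
K_p = lim_{s→0} G_p(s) = 48 / (14·15) = 8/35.
e_ss = 1/(1 + K_p) = 1/(43/35) = 35/43.

35/43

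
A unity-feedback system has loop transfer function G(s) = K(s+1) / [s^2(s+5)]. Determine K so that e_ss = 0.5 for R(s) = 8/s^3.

Two free integrators in G(s): this is a type 2 system.
K_a = lim_{s→0} s^2·G(s) = K·1 / (5) = 0.2·K.
e_ss = 8/K_a = 0.5 ⇒ K_a = 16 ⇒ K = 16/0.2 = 80.

80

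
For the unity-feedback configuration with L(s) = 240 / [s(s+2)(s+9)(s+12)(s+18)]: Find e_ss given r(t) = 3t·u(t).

48.6

One free integrator in L(s): this is a type 1 system.
K_v = lim_{s→0} s·L(s) = 240 / (2·9·12·18) = 5/81.
e_ss = 3/K_v = 3/(5/81) = 48.6.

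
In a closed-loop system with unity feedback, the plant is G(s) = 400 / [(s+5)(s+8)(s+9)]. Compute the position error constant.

G(s) has no factors of s in the denominator, so the system is type 0.
K_p = lim_{s→0} G(s) = 400 / (5·8·9) = 10/9.

10/9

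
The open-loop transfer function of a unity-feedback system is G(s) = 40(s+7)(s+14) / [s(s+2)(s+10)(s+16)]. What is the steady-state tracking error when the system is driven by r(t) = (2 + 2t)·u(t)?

The open loop has one pole at the origin → type 1 system. Taking each input component in turn:
  • 2: tracked with zero error.
  • 2t: e_ss = 2/K_v with K_v=12.25 → 8/49.
Total e_ss = 8/49.

8/49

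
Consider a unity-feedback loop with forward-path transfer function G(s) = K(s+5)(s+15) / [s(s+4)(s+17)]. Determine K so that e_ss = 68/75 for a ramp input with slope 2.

System type = 1 (one pole at s=0).
K_v = lim_{s→0} s·G(s) = K·5·15 / (4·17) = (75/68)·K.
e_ss = 2/K_v = 68/75 ⇒ K_v = 75/34 ⇒ K = (75/34)/(75/68) = 2.

2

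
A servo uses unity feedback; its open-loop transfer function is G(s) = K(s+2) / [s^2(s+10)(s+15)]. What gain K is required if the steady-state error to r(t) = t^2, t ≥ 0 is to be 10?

15

System type = 2 (two poles at s=0).
K_a = lim_{s→0} s^2·G(s) = K·2 / (10·15) = (1/75)·K.
e_ss = 2/K_a = 10 ⇒ K_a = 0.2 ⇒ K = 0.2/(1/75) = 15.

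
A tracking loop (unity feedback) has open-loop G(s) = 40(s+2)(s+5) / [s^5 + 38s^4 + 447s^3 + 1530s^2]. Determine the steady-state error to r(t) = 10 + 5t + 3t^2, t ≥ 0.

22.95

The denominator has no term below 1530s^2 — 2 poles at s=0, type 2. Treating each term separately:
  • 10: tracked with zero error.
  • 5t: tracked with zero error.
  • 3t^2: e_ss = 6/K_a with K_a=40/153 → 22.95.
Total e_ss = 22.95.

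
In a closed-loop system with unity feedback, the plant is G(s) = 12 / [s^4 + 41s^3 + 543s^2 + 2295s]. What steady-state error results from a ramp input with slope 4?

The denominator has no term below 2295s — 1 pole at s=0, type 1.
K_v = lim_{s→0} s·G(s) = 12 / 2295 = 4/765.
e_ss = 4/K_v = 4/(4/765) = 765.

765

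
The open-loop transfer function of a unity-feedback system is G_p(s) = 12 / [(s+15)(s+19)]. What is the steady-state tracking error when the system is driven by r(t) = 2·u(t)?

190/99

G_p(s) has no factors of s in the denominator, so the system is type 0.
K_p = lim_{s→0} G_p(s) = 12 / (15·19) = 4/95.
e_ss = 2/(1 + K_p) = 2/(99/95) = 190/99.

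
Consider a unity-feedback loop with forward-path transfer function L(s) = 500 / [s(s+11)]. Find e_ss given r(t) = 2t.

System type = 1 (one pole at s=0).
K_v = lim_{s→0} s·L(s) = 500 / (11) = 500/11.
e_ss = 2/K_v = 2/(500/11) = 0.044.

0.044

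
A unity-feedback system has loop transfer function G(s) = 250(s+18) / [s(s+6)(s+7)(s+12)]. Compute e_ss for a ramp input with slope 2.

System type = 1 (one pole at s=0).
K_v = lim_{s→0} s·G(s) = 250·18 / (6·7·12) = 125/14.
e_ss = 2/K_v = 2/(125/14) = 0.224.

0.224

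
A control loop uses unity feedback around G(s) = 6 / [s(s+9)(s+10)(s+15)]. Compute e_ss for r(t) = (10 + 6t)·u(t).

1350

G(s) has one factor of s in the denominator, so the system is type 1. Taking each input component in turn:
  • 10: tracked with zero error.
  • 6t: e_ss = 6/K_v with K_v=1/225 → 1350.
Total e_ss = 1350.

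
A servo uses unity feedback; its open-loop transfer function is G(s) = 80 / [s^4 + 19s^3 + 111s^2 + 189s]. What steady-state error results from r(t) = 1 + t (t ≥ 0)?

2.3625

The denominator has no term below 189s — 1 pole at s=0, type 1. Treating each term separately:
  • 1: tracked with zero error.
  • t: e_ss = 1/K_v with K_v=80/189 → 2.3625.
Total e_ss = 2.3625.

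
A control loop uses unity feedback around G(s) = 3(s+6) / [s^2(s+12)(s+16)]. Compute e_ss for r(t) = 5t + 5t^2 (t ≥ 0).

System type = 2 (two poles at s=0). Treating each term separately:
  • 5t: tracked with zero error.
  • 5t^2: e_ss = 10/K_a with K_a=3/32 → 320/3.
Total e_ss = 320/3.

320/3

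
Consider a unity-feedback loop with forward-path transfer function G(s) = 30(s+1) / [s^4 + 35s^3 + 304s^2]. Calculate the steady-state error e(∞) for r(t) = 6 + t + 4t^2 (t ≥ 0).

The denominator has no term below 304s^2 — 2 poles at s=0, type 2. By superposition:
  • 6: tracked with zero error.
  • t: tracked with zero error.
  • 4t^2: e_ss = 8/K_a with K_a=15/152 → 1216/15.
Total e_ss = 1216/15.

1216/15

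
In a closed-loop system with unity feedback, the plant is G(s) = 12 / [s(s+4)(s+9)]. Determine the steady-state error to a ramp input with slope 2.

6

The open loop has one pole at the origin → type 1 system.
K_v = lim_{s→0} s·G(s) = 12 / (4·9) = 1/3.
e_ss = 2/K_v = 2/(1/3) = 6.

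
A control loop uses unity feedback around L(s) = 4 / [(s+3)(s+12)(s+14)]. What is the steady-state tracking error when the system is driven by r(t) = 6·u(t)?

The open loop has no poles at the origin → type 0 system.
K_p = lim_{s→0} L(s) = 4 / (3·12·14) = 1/126.
e_ss = 6/(1 + K_p) = 6/(127/126) = 756/127.

756/127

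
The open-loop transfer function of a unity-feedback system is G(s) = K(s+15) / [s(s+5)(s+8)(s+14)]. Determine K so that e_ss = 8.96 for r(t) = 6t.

25

G(s) has one factor of s in the denominator, so the system is type 1.
K_v = lim_{s→0} s·G(s) = K·15 / (5·8·14) = (3/112)·K.
e_ss = 6/K_v = 8.96 ⇒ K_v = 75/112 ⇒ K = (75/112)/(3/112) = 25.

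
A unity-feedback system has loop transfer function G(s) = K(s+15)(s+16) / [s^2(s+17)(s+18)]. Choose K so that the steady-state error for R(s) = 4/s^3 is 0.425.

The open loop has two poles at the origin → type 2 system.
K_a = lim_{s→0} s^2·G(s) = K·15·16 / (17·18) = (40/51)·K.
e_ss = 4/K_a = 0.425 ⇒ K_a = 160/17 ⇒ K = (160/17)/(40/51) = 12.

12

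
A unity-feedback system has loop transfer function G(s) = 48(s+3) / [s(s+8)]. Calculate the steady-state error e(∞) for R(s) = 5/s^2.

5/18

One free integrator in G(s): this is a type 1 system.
K_v = lim_{s→0} s·G(s) = 48·3 / (8) = 18.
e_ss = 5/K_v = 5/18.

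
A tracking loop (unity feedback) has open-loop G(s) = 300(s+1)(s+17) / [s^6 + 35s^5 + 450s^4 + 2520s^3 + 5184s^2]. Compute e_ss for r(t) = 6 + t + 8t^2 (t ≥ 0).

6912/425

The denominator has no term below 5184s^2 — 2 poles at s=0, type 2. Taking each input component in turn:
  • 6: tracked with zero error.
  • t: tracked with zero error.
  • 8t^2: e_ss = 16/K_a with K_a=425/432 → 6912/425.
Total e_ss = 6912/425.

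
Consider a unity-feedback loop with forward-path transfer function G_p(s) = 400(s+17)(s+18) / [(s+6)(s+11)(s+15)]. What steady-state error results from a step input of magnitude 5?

The open loop has no poles at the origin → type 0 system.
K_p = lim_{s→0} G_p(s) = 400·17·18 / (6·11·15) = 1360/11.
e_ss = 5/(1 + K_p) = 5/(1371/11) = 55/1371.

55/1371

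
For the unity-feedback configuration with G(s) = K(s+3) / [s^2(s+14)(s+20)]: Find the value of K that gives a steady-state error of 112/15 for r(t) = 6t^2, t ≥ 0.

150

System type = 2 (two poles at s=0).
K_a = lim_{s→0} s^2·G(s) = K·3 / (14·20) = (3/280)·K.
e_ss = 12/K_a = 112/15 ⇒ K_a = 45/28 ⇒ K = (45/28)/(3/280) = 150.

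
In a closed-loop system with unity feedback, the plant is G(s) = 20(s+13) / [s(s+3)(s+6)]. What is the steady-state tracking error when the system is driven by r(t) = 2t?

9/65

The open loop has one pole at the origin → type 1 system.
K_v = lim_{s→0} s·G(s) = 20·13 / (3·6) = 130/9.
e_ss = 2/K_v = 2/(130/9) = 9/65.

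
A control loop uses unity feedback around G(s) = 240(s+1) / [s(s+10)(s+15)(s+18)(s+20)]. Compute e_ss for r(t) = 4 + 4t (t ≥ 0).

The open loop has one pole at the origin → type 1 system. Treating each term separately:
  • 4: tracked with zero error.
  • 4t: e_ss = 4/K_v with K_v=1/225 → 900.
Total e_ss = 900.

900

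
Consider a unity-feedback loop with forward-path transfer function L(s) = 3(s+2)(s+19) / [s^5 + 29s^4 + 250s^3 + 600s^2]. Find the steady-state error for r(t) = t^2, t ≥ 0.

Lowest-order denominator term is 600s^2, so the open loop has 2 poles at the origin → type 2 system.
K_a = lim_{s→0} s^2·L(s) = 3·2·19 / 600 = 0.19.
r(t) = t^2 gives R(s) = 2/s^3.
e_ss = 2/K_a = 2/0.19 = 200/19.

200/19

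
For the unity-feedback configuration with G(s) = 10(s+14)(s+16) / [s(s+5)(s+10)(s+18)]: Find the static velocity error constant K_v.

112/45

System type = 1 (one pole at s=0).
K_v = lim_{s→0} s·G(s) = 10·14·16 / (5·10·18) = 112/45.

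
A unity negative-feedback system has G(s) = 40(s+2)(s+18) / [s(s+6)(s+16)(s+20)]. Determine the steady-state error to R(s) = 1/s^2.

4/3

System type = 1 (one pole at s=0).
K_v = lim_{s→0} s·G(s) = 40·2·18 / (6·16·20) = 0.75.
e_ss = 1/K_v = 1/0.75 = 4/3.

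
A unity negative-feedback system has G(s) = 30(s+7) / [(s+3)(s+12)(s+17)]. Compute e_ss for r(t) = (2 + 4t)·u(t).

G(s) has no factors of s in the denominator, so the system is type 0. Treating each term separately:
  • 2: e_ss = 2/(1+K_p) with K_p=35/102 → 204/137.
  • 4t: a type-0 system cannot track it, e_ss → ∞.
The unbounded component dominates.

infinity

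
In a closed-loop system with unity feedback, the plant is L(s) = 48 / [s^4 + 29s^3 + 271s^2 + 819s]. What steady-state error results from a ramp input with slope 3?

51.1875

Lowest-order denominator term is 819s, so the open loop has 1 pole at the origin → type 1 system.
K_v = lim_{s→0} s·L(s) = 48 / 819 = 16/273.
e_ss = 3/K_v = 3/(16/273) = 51.1875.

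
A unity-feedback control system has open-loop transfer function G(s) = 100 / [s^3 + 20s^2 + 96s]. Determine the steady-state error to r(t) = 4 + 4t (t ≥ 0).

The denominator has no term below 96s — 1 pole at s=0, type 1. Taking each input component in turn:
  • 4: tracked with zero error.
  • 4t: e_ss = 4/K_v with K_v=25/24 → 3.84.
Total e_ss = 3.84.

3.84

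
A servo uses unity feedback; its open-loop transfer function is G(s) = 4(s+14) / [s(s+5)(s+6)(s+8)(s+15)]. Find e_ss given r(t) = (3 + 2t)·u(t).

G(s) has one factor of s in the denominator, so the system is type 1. By superposition:
  • 3: tracked with zero error.
  • 2t: e_ss = 2/K_v with K_v=7/450 → 900/7.
Total e_ss = 900/7.

900/7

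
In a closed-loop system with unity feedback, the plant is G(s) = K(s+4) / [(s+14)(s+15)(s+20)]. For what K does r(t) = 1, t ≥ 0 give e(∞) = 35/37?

60

G(s) has no factors of s in the denominator, so the system is type 0.
K_p = lim_{s→0} G(s) = K·4 / (14·15·20) = (1/1050)·K.
e_ss = 1/(1 + K_p) = 35/37 ⇒ 1 + (1/1050)·K = 37/35 ⇒ K = 60.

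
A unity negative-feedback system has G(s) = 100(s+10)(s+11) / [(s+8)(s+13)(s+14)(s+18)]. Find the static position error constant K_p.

The open loop has no poles at the origin → type 0 system.
K_p = lim_{s→0} G(s) = 100·10·11 / (8·13·14·18) = 1375/3276.

1375/3276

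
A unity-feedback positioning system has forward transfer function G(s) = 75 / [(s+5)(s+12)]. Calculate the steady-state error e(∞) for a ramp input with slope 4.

infinity

No free integrators in G(s): this is a type 0 system.
K_v = lim_{s→0} s·G(s) = 0; the steady-state error to this ramp input grows without bound.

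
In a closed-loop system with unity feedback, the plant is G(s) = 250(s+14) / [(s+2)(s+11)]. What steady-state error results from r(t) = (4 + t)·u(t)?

The open loop has no poles at the origin → type 0 system. Treating each term separately:
  • 4: e_ss = 4/(1+K_p) with K_p=1750/11 → 44/1761.
  • t: a type-0 system cannot track it, e_ss → ∞.
The unbounded component dominates.

infinity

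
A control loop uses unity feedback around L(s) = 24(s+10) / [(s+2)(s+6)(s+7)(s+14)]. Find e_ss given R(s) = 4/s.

System type = 0 (no poles at s=0).
K_p = lim_{s→0} L(s) = 24·10 / (2·6·7·14) = 10/49.
e_ss = 4/(1 + K_p) = 4/(59/49) = 196/59.

196/59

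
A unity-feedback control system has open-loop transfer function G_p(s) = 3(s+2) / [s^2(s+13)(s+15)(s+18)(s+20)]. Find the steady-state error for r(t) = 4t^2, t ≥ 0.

93600

System type = 2 (two poles at s=0).
K_a = lim_{s→0} s^2·G_p(s) = 3·2 / (13·15·18·20) = 1/11700.
r(t) = 4t^2 gives R(s) = 8/s^3.
e_ss = 8/K_a = 8/(1/11700) = 93600.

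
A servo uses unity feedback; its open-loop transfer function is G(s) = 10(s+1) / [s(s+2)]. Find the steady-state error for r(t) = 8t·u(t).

1.6

System type = 1 (one pole at s=0).
K_v = lim_{s→0} s·G(s) = 10·1 / (2) = 5.
e_ss = 8/K_v = 8/5 = 1.6.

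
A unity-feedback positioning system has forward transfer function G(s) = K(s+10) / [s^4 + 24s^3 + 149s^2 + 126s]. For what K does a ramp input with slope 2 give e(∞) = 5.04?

5

The denominator has no term below 126s — 1 pole at s=0, type 1.
K_v = lim_{s→0} s·G(s) = K·10 / 126 = (5/63)·K.
e_ss = 2/K_v = 5.04 ⇒ K_v = 25/63 ⇒ K = (25/63)/(5/63) = 5.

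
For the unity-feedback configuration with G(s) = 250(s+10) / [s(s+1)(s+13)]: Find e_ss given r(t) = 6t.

One free integrator in G(s): this is a type 1 system.
K_v = lim_{s→0} s·G(s) = 250·10 / (1·13) = 2500/13.
e_ss = 6/K_v = 6/(2500/13) = 0.0312.

0.0312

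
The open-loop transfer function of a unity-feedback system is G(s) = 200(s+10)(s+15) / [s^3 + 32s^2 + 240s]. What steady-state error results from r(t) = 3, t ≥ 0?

0

Factoring s from the denominator leaves a polynomial with constant term 240, so the system is type 1.
A type-1 system has K_p = ∞, so it tracks a step input with zero steady-state error.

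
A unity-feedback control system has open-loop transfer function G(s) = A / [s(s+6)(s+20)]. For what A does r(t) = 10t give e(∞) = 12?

System type = 1 (one pole at s=0).
K_v = lim_{s→0} s·G(s) = A / (6·20) = (1/120)·A.
e_ss = 10/K_v = 12 ⇒ K_v = 5/6 ⇒ A = (5/6)/(1/120) = 100.

100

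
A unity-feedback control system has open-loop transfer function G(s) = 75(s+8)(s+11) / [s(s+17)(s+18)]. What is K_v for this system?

The open loop has one pole at the origin → type 1 system.
K_v = lim_{s→0} s·G(s) = 75·8·11 / (17·18) = 1100/51.

1100/51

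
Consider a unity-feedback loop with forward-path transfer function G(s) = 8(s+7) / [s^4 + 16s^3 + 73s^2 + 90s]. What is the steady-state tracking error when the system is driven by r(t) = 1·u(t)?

0

Factoring s from the denominator leaves a polynomial with constant term 90, so the system is type 1.
K_p = ∞ for a type-1 system; e_ss to a step is zero.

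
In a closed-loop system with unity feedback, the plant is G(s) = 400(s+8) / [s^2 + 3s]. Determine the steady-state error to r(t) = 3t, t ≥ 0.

9/3200

Factoring s from the denominator leaves a polynomial with constant term 3, so the system is type 1.
K_v = lim_{s→0} s·G(s) = 400·8 / 3 = 3200/3.
e_ss = 3/K_v = 3/(3200/3) = 9/3200.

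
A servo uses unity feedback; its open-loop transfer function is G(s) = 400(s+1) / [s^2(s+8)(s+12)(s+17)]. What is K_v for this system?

infinity

K_v = lim_{s→0} s·G(s); with 2 poles at the origin the limit diverges, so K_v = ∞.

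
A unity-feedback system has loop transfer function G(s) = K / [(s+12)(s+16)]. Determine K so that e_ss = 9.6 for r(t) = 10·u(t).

G(s) has no factors of s in the denominator, so the system is type 0.
K_p = lim_{s→0} G(s) = K / (12·16) = (1/192)·K.
e_ss = 10/(1 + K_p) = 9.6 ⇒ 1 + (1/192)·K = 25/24 ⇒ K = 8.

8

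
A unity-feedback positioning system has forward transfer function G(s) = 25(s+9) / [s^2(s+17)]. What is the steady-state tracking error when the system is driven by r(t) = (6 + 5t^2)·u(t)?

G(s) has two factors of s in the denominator, so the system is type 2. Taking each input component in turn:
  • 6: tracked with zero error.
  • 5t^2: e_ss = 10/K_a with K_a=225/17 → 34/45.
Total e_ss = 34/45.

34/45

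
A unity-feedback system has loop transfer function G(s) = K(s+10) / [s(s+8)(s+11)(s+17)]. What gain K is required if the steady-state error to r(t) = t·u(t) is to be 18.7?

8

G(s) has one factor of s in the denominator, so the system is type 1.
K_v = lim_{s→0} s·G(s) = K·10 / (8·11·17) = (5/748)·K.
e_ss = 1/K_v = 18.7 ⇒ K_v = 10/187 ⇒ K = (10/187)/(5/748) = 8.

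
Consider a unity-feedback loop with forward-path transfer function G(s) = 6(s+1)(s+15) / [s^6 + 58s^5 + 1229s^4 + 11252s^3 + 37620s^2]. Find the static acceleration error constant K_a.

1/418

Lowest-order denominator term is 37620s^2, so the open loop has 2 poles at the origin → type 2 system.
K_a = lim_{s→0} s^2·G(s) = 6·1·15 / 37620 = 1/418.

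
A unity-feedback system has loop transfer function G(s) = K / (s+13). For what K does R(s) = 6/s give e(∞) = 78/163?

System type = 0 (no poles at s=0).
K_p = lim_{s→0} G(s) = K / (13) = (1/13)·K.
e_ss = 6/(1 + K_p) = 78/163 ⇒ 1 + (1/13)·K = 163/13 ⇒ K = 150.

150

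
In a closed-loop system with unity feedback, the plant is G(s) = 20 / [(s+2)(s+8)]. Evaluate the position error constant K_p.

1.25

No free integrators in G(s): this is a type 0 system.
K_p = lim_{s→0} G(s) = 20 / (2·8) = 1.25.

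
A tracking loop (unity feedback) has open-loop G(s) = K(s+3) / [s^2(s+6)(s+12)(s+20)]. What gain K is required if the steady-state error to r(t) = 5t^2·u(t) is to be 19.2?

250

G(s) has two factors of s in the denominator, so the system is type 2.
K_a = lim_{s→0} s^2·G(s) = K·3 / (6·12·20) = (1/480)·K.
e_ss = 10/K_a = 19.2 ⇒ K_a = 25/48 ⇒ K = (25/48)/(1/480) = 250.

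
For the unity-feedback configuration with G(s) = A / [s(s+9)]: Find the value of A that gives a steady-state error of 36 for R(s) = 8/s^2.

One free integrator in G(s): this is a type 1 system.
K_v = lim_{s→0} s·G(s) = A / (9) = (1/9)·A.
e_ss = 8/K_v = 36 ⇒ K_v = 2/9 ⇒ A = (2/9)/(1/9) = 2.

2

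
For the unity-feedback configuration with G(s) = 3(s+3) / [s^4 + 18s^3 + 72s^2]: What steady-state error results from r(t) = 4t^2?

Factoring s^2 from the denominator leaves a polynomial with constant term 72, so the system is type 2.
K_a = lim_{s→0} s^2·G(s) = 3·3 / 72 = 0.125.
r(t) = 4t^2 gives R(s) = 8/s^3.
e_ss = 8/K_a = 8/0.125 = 64.

64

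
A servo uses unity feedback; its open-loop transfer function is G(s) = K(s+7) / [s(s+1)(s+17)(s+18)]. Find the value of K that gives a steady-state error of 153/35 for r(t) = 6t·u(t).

G(s) has one factor of s in the denominator, so the system is type 1.
K_v = lim_{s→0} s·G(s) = K·7 / (1·17·18) = (7/306)·K.
e_ss = 6/K_v = 153/35 ⇒ K_v = 70/51 ⇒ K = (70/51)/(7/306) = 60.

60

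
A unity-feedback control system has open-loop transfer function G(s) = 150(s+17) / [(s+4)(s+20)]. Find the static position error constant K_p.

31.875

The open loop has no poles at the origin → type 0 system.
K_p = lim_{s→0} G(s) = 150·17 / (4·20) = 31.875.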